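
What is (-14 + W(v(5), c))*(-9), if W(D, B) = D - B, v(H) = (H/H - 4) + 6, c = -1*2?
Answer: 81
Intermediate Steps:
c = -2
v(H) = 3 (v(H) = (1 - 4) + 6 = -3 + 6 = 3)
(-14 + W(v(5), c))*(-9) = (-14 + (3 - 1*(-2)))*(-9) = (-14 + (3 + 2))*(-9) = (-14 + 5)*(-9) = -9*(-9) = 81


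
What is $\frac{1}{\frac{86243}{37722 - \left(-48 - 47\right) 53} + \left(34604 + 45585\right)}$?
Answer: $\frac{42757}{3428727316} \approx 1.247 \cdot 10^{-5}$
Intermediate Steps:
$\frac{1}{\frac{86243}{37722 - \left(-48 - 47\right) 53} + \left(34604 + 45585\right)} = \frac{1}{\frac{86243}{37722 - \left(-95\right) 53} + 80189} = \frac{1}{\frac{86243}{37722 - -5035} + 80189} = \frac{1}{\frac{86243}{37722 + 5035} + 80189} = \frac{1}{\frac{86243}{42757} + 80189} = \frac{1}{\frac{3428727316}{42757}} = \frac{42757}{3428727316}$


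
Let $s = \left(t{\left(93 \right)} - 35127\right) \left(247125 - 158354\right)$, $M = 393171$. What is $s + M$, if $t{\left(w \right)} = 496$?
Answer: $-3073835330$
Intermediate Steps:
$s = -3074228501$ ($s = \left(496 - 35127\right) \left(247125 - 158354\right) = \left(-34631\right) 88771 = -3074228501$)
$s + M = -3074228501 + 393171 = -3073835330$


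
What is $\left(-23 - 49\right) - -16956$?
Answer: $16884$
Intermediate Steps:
$\left(-23 - 49\right) - -16956 = -72 + 16956 = 16884$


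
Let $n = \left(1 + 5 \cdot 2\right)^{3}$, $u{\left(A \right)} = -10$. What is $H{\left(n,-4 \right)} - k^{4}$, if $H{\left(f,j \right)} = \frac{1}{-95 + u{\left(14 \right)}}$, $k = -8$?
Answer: $- \frac{430081}{105} \approx -4096.0$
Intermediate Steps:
$n = 1331$ ($n = \left(1 + 10\right)^{3} = 11^{3} = 1331$)
$H{\left(f,j \right)} = - \frac{1}{105}$ ($H{\left(f,j \right)} = \frac{1}{-95 - 10} = \frac{1}{-105} = - \frac{1}{105}$)
$H{\left(n,-4 \right)} - k^{4} = - \frac{1}{105} - \left(-8\right)^{4} = - \frac{1}{105} - 4096 = - \frac{430081}{105}$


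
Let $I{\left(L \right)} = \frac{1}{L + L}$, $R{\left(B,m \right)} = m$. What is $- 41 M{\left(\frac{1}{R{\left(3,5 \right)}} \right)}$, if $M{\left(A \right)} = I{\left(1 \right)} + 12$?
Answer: $- \frac{1025}{2} \approx -512.5$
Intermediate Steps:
$I{\left(L \right)} = \frac{1}{2 L}$
$M{\left(A \right)} = \frac{25}{2}$ ($M{\left(A \right)} = \frac{1}{2 \cdot 1} + 12 = \frac{1}{2} \cdot 1 + 12 = \frac{1}{2} + 12 = \frac{25}{2}$)
$- 41 M{\left(\frac{1}{R{\left(3,5 \right)}} \right)} = \left(-41\right) \frac{25}{2} = - \frac{1025}{2}$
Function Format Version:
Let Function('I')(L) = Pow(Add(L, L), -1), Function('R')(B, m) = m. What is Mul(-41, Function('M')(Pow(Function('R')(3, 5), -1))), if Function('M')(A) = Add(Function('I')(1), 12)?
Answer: Rational(-1025, 2) ≈ -512.50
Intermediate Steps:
Function('I')(L) = Mul(Rational(1, 2), Pow(L, -1)) (Function('I')(L) = Pow(Mul(2, L), -1) = Mul(Rational(1, 2), Pow(L, -1)))
Function('M')(A) = Rational(25, 2) (Function('M')(A) = Add(Mul(Rational(1, 2), Pow(1, -1)), 12) = Add(Mul(Rational(1, 2), 1), 12) = Add(Rational(1, 2), 12) = Rational(25, 2))
Mul(-41, Function('M')(Pow(Function('R')(3, 5), -1))) = Mul(-41, Rational(25, 2)) = Rational(-1025, 2)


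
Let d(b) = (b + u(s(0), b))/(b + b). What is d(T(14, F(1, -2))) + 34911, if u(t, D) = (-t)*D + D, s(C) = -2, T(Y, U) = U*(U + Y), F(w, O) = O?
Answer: 34913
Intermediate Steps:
u(t, D) = D - D*t (u(t, D) = -D*t + D = D - D*t)
d(b) = 2 (d(b) = (b + b*(1 - 1*(-2)))/(b + b) = (b + b*(1 + 2))/((2*b)) = (b + b*3)*(1/(2*b)) = (b + 3*b)*(1/(2*b)) = (4*b)*(1/(2*b)) = 2)
d(T(14, F(1, -2))) + 34911 = 2 + 34911 = 34913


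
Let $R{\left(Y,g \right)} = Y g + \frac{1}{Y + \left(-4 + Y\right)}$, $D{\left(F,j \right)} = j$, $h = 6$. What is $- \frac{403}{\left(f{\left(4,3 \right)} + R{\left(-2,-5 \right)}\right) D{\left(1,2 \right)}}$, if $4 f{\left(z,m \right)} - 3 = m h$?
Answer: $- \frac{1612}{121} \approx -13.322$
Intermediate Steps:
$f{\left(z,m \right)} = \frac{3}{4} + \frac{3 m}{2}$ ($f{\left(z,m \right)} = \frac{3}{4} + \frac{m 6}{4} = \frac{3}{4} + \frac{6 m}{4} = \frac{3}{4} + \frac{3 m}{2}$)
$R{\left(Y,g \right)} = \frac{1}{-4 + 2 Y} + Y g$ ($R{\left(Y,g \right)} = Y g + \frac{1}{-4 + 2 Y} = \frac{1}{-4 + 2 Y} + Y g$)
$- \frac{403}{\left(f{\left(4,3 \right)} + R{\left(-2,-5 \right)}\right) D{\left(1,2 \right)}} = - \frac{403}{\left(\left(\frac{3}{4} + \frac{3}{2} \cdot 3\right) + \frac{\frac{1}{2} - 5 \left(-2\right)^{2} - \left(-4\right) \left(-5\right)}{-2 - 2}\right) 2} = - \frac{403}{\left(\left(\frac{3}{4} + \frac{9}{2}\right) + \frac{\frac{1}{2} - 20 - 20}{-4}\right) 2} = - \frac{403}{\left(\frac{21}{4} - \frac{\frac{1}{2} - 20 - 20}{4}\right) 2} = - \frac{403}{\left(\frac{21}{4} - - \frac{79}{8}\right) 2} = - \frac{403}{\left(\frac{21}{4} + \frac{79}{8}\right) 2} = - \frac{403}{\frac{121}{8} \cdot 2} = - \frac{403}{\frac{121}{4}} = \left(-403\right) \frac{4}{121} = - \frac{1612}{121}$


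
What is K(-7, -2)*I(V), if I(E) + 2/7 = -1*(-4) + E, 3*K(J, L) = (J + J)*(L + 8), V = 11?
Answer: -412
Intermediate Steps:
K(J, L) = 2*J*(8 + L)/3 (K(J, L) = ((J + J)*(L + 8))/3 = ((2*J)*(8 + L))/3 = (2*J*(8 + L))/3 = 2*J*(8 + L)/3)
I(E) = 26/7 + E (I(E) = -2/7 + (-1*(-4) + E) = -2/7 + (4 + E) = 26/7 + E)
K(-7, -2)*I(V) = ((2/3)*(-7)*(8 - 2))*(26/7 + 11) = ((2/3)*(-7)*6)*(103/7) = -28*103/7 = -412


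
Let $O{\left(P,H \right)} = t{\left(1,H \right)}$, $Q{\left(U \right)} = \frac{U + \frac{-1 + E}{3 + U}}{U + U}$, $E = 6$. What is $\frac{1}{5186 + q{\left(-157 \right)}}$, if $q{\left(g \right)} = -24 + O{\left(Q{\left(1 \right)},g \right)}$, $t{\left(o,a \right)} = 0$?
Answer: $\frac{1}{5162} \approx 0.00019372$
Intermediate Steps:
$Q{\left(U \right)} = \frac{U + \frac{5}{3 + U}}{2 U}$ ($Q{\left(U \right)} = \frac{U + \frac{-1 + 6}{3 + U}}{U + U} = \frac{U + \frac{5}{3 + U}}{2 U}$)
$O{\left(P,H \right)} = 0$
$q{\left(g \right)} = -24$ ($q{\left(g \right)} = -24 + 0 = -24$)
$\frac{1}{5186 + q{\left(-157 \right)}} = \frac{1}{5186 - 24} = \frac{1}{5162}$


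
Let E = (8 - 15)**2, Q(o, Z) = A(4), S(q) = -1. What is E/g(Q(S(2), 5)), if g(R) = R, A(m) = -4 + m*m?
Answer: 49/12 ≈ 4.0833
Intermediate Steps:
A(m) = -4 + m**2
Q(o, Z) = 12 (Q(o, Z) = -4 + 4**2 = -4 + 16 = 12)
E = 49 (E = (-7)**2 = 49)
E/g(Q(S(2), 5)) = 49/12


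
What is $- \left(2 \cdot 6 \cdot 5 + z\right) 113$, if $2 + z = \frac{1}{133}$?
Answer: $- \frac{871795}{133} \approx -6554.9$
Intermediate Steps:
$z = - \frac{265}{133}$ ($z = -2 + \frac{1}{133} = - \frac{265}{133} \approx -1.9925$)
$- \left(2 \cdot 6 \cdot 5 + z\right) 113 = - \left(2 \cdot 6 \cdot 5 - \frac{265}{133}\right) 113 = - \left(12 \cdot 5 - \frac{265}{133}\right) 113 = - \left(60 - \frac{265}{133}\right) 113 = - \frac{7715 \cdot 113}{133} = \left(-1\right) \frac{871795}{133} = - \frac{871795}{133}$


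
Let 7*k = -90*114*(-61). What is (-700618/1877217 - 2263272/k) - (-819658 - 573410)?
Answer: 45462517541425292/32635417545 ≈ 1.3930e+6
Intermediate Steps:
k = 625860/7 (k = (-90*114*(-61))/7 = (-10260*(-61))/7 = (⅐)*625860 = 625860/7 ≈ 89409.)
(-700618/1877217 - 2263272/k) - (-819658 - 573410) = (-700618/1877217 - 2263272/625860/7) - (-819658 - 573410) = (-700618*1/1877217 - 2263272*7/625860) - 1*(-1393068) = (-700618/1877217 - 1320242/52155) + 1393068 = -838307152768/32635417545 + 1393068 = 45462517541425292/32635417545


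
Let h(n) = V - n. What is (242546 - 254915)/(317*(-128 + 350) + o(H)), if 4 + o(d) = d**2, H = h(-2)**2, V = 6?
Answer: -589/3546 ≈ -0.16610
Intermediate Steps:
h(n) = 6 - n
H = 64 (H = (6 - 1*(-2))**2 = (6 + 2)**2 = 8**2 = 64)
o(d) = -4 + d**2
(242546 - 254915)/(317*(-128 + 350) + o(H)) = (242546 - 254915)/(317*(-128 + 350) + (-4 + 64**2)) = -12369/(317*222 + (-4 + 4096)) = -12369/(70374 + 4092) = -12369/74466 = -12369*1/74466 = -589/3546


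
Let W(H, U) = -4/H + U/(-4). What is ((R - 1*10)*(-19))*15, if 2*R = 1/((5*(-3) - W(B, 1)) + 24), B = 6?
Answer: 337440/119 ≈ 2835.6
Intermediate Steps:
W(H, U) = -4/H - U/4 (W(H, U) = -4/H + U*(-¼) = -4/H - U/4)
R = 6/119 (R = 1/(2*((5*(-3) - (-4/6 - ¼*1)) + 24)) = 1/(2*((-15 - (-4*⅙ - ¼)) + 24)) = 1/(2*((-15 - (-⅔ - ¼)) + 24)) = 1/(2*((-15 - 1*(-11/12)) + 24)) = 1/(2*((-15 + 11/12) + 24)) = 1/(2*(-169/12 + 24)) = 1/(2*(119/12)) = (½)*(12/119) = 6/119 ≈ 0.050420)
((R - 1*10)*(-19))*15 = ((6/119 - 1*10)*(-19))*15 = ((6/119 - 10)*(-19))*15 = -1184/119*(-19)*15 = (22496/119)*15 = 337440/119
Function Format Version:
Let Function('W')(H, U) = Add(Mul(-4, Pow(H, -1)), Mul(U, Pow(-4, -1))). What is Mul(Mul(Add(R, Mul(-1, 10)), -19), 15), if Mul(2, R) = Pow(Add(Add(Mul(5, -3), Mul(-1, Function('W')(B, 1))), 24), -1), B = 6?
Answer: Rational(337440, 119) ≈ 2835.6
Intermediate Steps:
Function('W')(H, U) = Add(Mul(-4, Pow(H, -1)), Mul(Rational(-1, 4), U)) (Function('W')(H, U) = Add(Mul(-4, Pow(H, -1)), Mul(U, Rational(-1, 4))) = Add(Mul(-4, Pow(H, -1)), Mul(Rational(-1, 4), U)))
R = Rational(6, 119) (R = Mul(Rational(1, 2), Pow(Add(Add(Mul(5, -3), Mul(-1, Add(Mul(-4, Pow(6, -1)), Mul(Rational(-1, 4), 1)))), 24), -1)) = Mul(Rational(1, 2), Pow(Add(Add(-15, Mul(-1, Add(Mul(-4, Rational(1, 6)), Rational(-1, 4)))), 24), -1)) = Mul(Rational(1, 2), Pow(Add(Add(-15, Mul(-1, Add(Rational(-2, 3), Rational(-1, 4)))), 24), -1)) = Mul(Rational(1, 2), Pow(Add(Add(-15, Mul(-1, Rational(-11, 12))), 24), -1)) = Mul(Rational(1, 2), Pow(Add(Add(-15, Rational(11, 12)), 24), -1)) = Mul(Rational(1, 2), Pow(Add(Rational(-169, 12), 24), -1)) = Mul(Rational(1, 2), Pow(Rational(119, 12), -1)) = Mul(Rational(1, 2), Rational(12, 119)) = Rational(6, 119) ≈ 0.050420)
Mul(Mul(Add(R, Mul(-1, 10)), -19), 15) = Mul(Mul(Add(Rational(6, 119), Mul(-1, 10)), -19), 15) = Mul(Mul(Add(Rational(6, 119), -10), -19), 15) = Mul(Mul(Rational(-1184, 119), -19), 15) = Mul(Rational(22496, 119), 15) = Rational(337440, 119)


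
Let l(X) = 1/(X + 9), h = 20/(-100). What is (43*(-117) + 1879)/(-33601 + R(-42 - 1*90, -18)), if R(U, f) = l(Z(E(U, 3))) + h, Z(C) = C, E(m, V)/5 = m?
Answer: 10259760/109371911 ≈ 0.093806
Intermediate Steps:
E(m, V) = 5*m
h = -⅕ (h = 20*(-1/100) = -⅕ ≈ -0.20000)
l(X) = 1/(9 + X)
R(U, f) = -⅕ + 1/(9 + 5*U) (R(U, f) = 1/(9 + 5*U) - ⅕ = -⅕ + 1/(9 + 5*U))
(43*(-117) + 1879)/(-33601 + R(-42 - 1*90, -18)) = (43*(-117) + 1879)/(-33601 + (-4 - 5*(-42 - 1*90))/(5*(9 + 5*(-42 - 1*90)))) = (-5031 + 1879)/(-33601 + (-4 - 5*(-42 - 90))/(5*(9 + 5*(-42 - 90)))) = -3152/(-33601 + (-4 - 5*(-132))/(5*(9 + 5*(-132)))) = -3152/(-33601 + (-4 + 660)/(5*(9 - 660))) = -3152/(-33601 + (⅕)*656/(-651)) = -3152/(-33601 + (⅕)*(-1/651)*656) = -3152/(-33601 - 656/3255) = -3152/(-109371911/3255) = -3152*(-3255/109371911) = 10259760/109371911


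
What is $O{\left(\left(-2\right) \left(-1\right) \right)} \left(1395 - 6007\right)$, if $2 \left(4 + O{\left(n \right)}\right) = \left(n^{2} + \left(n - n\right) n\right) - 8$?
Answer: $27672$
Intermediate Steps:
$O{\left(n \right)} = -8 + \frac{n^{2}}{2}$ ($O{\left(n \right)} = -4 + \frac{\left(n^{2} + \left(n - n\right) n\right) - 8}{2} = -4 + \frac{\left(n^{2} + 0 n\right) - 8}{2} = -4 + \frac{\left(n^{2} + 0\right) - 8}{2} = -4 + \frac{n^{2} - 8}{2} = -4 + \frac{-8 + n^{2}}{2} = -4 + \left(-4 + \frac{n^{2}}{2}\right) = -8 + \frac{n^{2}}{2}$)
$O{\left(\left(-2\right) \left(-1\right) \right)} \left(1395 - 6007\right) = \left(-8 + \frac{\left(\left(-2\right) \left(-1\right)\right)^{2}}{2}\right) \left(1395 - 6007\right) = \left(-8 + \frac{2^{2}}{2}\right) \left(-4612\right) = \left(-8 + \frac{1}{2} \cdot 4\right) \left(-4612\right) = \left(-8 + 2\right) \left(-4612\right) = \left(-6\right) \left(-4612\right) = 27672$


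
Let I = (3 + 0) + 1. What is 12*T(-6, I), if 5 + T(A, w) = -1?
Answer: -72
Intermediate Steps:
I = 4 (I = 3 + 1 = 4)
T(A, w) = -6 (T(A, w) = -5 - 1 = -6)
12*T(-6, I) = 12*(-6) = -72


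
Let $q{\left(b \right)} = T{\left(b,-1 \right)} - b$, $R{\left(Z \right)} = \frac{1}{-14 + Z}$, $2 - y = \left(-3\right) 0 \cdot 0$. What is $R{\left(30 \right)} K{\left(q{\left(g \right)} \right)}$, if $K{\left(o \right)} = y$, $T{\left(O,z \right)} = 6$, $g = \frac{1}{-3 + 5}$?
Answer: $\frac{1}{8} \approx 0.125$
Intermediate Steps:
$g = \frac{1}{2} \approx 0.5$
$y = 2$ ($y = 2 - \left(-3\right) 0 \cdot 0 = 2 - 0 \cdot 0 = 2 - 0 = 2 + 0 = 2$)
$q{\left(b \right)} = 6 - b$
$K{\left(o \right)} = 2$
$R{\left(30 \right)} K{\left(q{\left(g \right)} \right)} = \frac{1}{-14 + 30} \cdot 2 = \frac{1}{16} \cdot 2 = \frac{1}{8}$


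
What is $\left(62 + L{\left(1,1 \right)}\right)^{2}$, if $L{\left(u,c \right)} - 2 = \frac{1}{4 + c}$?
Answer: $\frac{103041}{25} \approx 4121.6$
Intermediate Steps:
$L{\left(u,c \right)} = 2 + \frac{1}{4 + c}$
$\left(62 + L{\left(1,1 \right)}\right)^{2} = \left(62 + \frac{9 + 2 \cdot 1}{4 + 1}\right)^{2} = \left(62 + \frac{9 + 2}{5}\right)^{2} = \left(62 + \frac{1}{5} \cdot 11\right)^{2} = \left(62 + \frac{11}{5}\right)^{2} = \left(\frac{321}{5}\right)^{2} = \frac{103041}{25}$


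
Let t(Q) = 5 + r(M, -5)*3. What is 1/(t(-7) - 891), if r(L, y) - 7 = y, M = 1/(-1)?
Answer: -1/880 ≈ -0.0011364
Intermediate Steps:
M = -1
r(L, y) = 7 + y
t(Q) = 11 (t(Q) = 5 + (7 - 5)*3 = 5 + 2*3 = 5 + 6 = 11)
1/(t(-7) - 891) = 1/(11 - 891) = 1/(-880) = -1/880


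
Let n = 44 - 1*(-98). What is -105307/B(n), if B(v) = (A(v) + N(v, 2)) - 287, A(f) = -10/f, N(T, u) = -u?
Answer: 7476797/20524 ≈ 364.30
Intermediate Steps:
n = 142 (n = 44 + 98 = 142)
B(v) = -289 - 10/v (B(v) = (-10/v - 1*2) - 287 = (-10/v - 2) - 287 = (-2 - 10/v) - 287 = -289 - 10/v)
-105307/B(n) = -105307/(-289 - 10/142) = -105307/(-289 - 10*1/142) = -105307/(-289 - 5/71) = -105307/(-20524/71) = -105307*(-71/20524) = 7476797/20524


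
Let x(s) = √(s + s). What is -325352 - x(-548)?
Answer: -325352 - 2*I*√274 ≈ -3.2535e+5 - 33.106*I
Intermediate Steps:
x(s) = √2*√s (x(s) = √(2*s) = √2*√s)
-325352 - x(-548) = -325352 - √2*√(-548) = -325352 - √2*2*I*√137 = -325352 - 2*I*√274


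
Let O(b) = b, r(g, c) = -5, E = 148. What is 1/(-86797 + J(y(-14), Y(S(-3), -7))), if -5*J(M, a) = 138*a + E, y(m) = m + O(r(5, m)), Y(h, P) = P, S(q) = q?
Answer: -5/433167 ≈ -1.1543e-5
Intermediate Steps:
y(m) = -5 + m (y(m) = m - 5 = -5 + m)
J(M, a) = -148/5 - 138*a/5 (J(M, a) = -(138*a + 148)/5 = -(148 + 138*a)/5 = -148/5 - 138*a/5)
1/(-86797 + J(y(-14), Y(S(-3), -7))) = 1/(-86797 + (-148/5 - 138/5*(-7))) = 1/(-86797 + (-148/5 + 966/5)) = 1/(-86797 + 818/5) = 1/(-433167/5) = -5/433167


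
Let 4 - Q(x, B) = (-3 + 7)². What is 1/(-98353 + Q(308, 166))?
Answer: -1/98365 ≈ -1.0166e-5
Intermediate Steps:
Q(x, B) = -12 (Q(x, B) = 4 - (-3 + 7)² = 4 - 1*4² = 4 - 1*16 = 4 - 16 = -12)
1/(-98353 + Q(308, 166)) = 1/(-98353 - 12) = 1/(-98365) = -1/98365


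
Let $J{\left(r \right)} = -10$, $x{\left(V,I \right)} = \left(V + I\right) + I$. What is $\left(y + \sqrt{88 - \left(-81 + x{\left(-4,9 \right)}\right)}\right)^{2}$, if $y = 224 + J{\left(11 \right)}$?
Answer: $\left(214 + \sqrt{155}\right)^{2} \approx 51280.0$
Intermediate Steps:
$x{\left(V,I \right)} = V + 2 I$ ($x{\left(V,I \right)} = \left(I + V\right) + I = V + 2 I$)
$y = 214$ ($y = 224 - 10 = 214$)
$\left(y + \sqrt{88 - \left(-81 + x{\left(-4,9 \right)}\right)}\right)^{2} = \left(214 + \sqrt{88 + \left(81 - \left(-4 + 2 \cdot 9\right)\right)}\right)^{2} = \left(214 + \sqrt{88 + \left(81 - \left(-4 + 18\right)\right)}\right)^{2} = \left(214 + \sqrt{88 + \left(81 - 14\right)}\right)^{2} = \left(214 + \sqrt{88 + 67}\right)^{2} = \left(214 + \sqrt{155}\right)^{2}$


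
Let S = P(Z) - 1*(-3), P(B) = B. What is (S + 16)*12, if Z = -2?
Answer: 204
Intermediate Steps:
S = 1 (S = -2 - 1*(-3) = -2 + 3 = 1)
(S + 16)*12 = (1 + 16)*12 = 17*12 = 204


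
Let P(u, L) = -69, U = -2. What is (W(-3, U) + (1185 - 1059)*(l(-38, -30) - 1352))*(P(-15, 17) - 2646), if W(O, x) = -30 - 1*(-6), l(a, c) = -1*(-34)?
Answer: 450939780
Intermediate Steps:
l(a, c) = 34
W(O, x) = -24 (W(O, x) = -30 + 6 = -24)
(W(-3, U) + (1185 - 1059)*(l(-38, -30) - 1352))*(P(-15, 17) - 2646) = (-24 + (1185 - 1059)*(34 - 1352))*(-69 - 2646) = (-24 + 126*(-1318))*(-2715) = (-24 - 166068)*(-2715) = -166092*(-2715) = 450939780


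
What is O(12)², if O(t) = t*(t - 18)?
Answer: 5184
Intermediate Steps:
O(t) = t*(-18 + t)
O(12)² = (12*(-18 + 12))² = (12*(-6))² = (-72)² = 5184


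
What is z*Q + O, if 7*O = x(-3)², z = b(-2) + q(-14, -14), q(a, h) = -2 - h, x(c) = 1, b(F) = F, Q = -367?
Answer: -25689/7 ≈ -3669.9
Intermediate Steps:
z = 10 (z = -2 + (-2 - 1*(-14)) = -2 + (-2 + 14) = -2 + 12 = 10)
O = ⅐ (O = (⅐)*1² = (⅐)*1 = ⅐ ≈ 0.14286)
z*Q + O = 10*(-367) + ⅐ = -3670 + ⅐ = -25689/7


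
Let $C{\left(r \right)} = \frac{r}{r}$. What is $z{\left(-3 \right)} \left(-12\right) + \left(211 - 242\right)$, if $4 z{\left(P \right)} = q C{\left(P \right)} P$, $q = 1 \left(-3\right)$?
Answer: $-58$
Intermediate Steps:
$q = -3$
$C{\left(r \right)} = 1$
$z{\left(P \right)} = - \frac{3 P}{4}$ ($z{\left(P \right)} = \frac{\left(-3\right) 1 P}{4} = \frac{\left(-3\right) P}{4} = - \frac{3 P}{4}$)
$z{\left(-3 \right)} \left(-12\right) + \left(211 - 242\right) = \left(- \frac{3}{4}\right) \left(-3\right) \left(-12\right) + \left(211 - 242\right) = \frac{9}{4} \left(-12\right) + \left(211 - 242\right) = -27 - 31 = -58$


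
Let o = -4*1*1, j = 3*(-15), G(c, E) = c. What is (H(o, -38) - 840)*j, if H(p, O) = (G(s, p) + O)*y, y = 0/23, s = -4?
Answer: 37800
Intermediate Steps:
j = -45
o = -4 (o = -4*1 = -4)
y = 0 (y = 0*(1/23) = 0)
H(p, O) = 0 (H(p, O) = (-4 + O)*0 = 0)
(H(o, -38) - 840)*j = (0 - 840)*(-45) = -840*(-45) = 37800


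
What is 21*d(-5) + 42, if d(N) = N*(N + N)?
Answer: 1092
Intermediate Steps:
d(N) = 2*N² (d(N) = N*(2*N) = 2*N²)
21*d(-5) + 42 = 21*(2*(-5)²) + 42 = 21*(2*25) + 42 = 21*50 + 42 = 1050 + 42 = 1092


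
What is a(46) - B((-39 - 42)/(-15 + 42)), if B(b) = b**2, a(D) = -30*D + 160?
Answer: -1229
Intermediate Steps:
a(D) = 160 - 30*D
a(46) - B((-39 - 42)/(-15 + 42)) = (160 - 30*46) - ((-39 - 42)/(-15 + 42))**2 = (160 - 1380) - (-81/27)**2 = -1220 - (-81*1/27)**2 = -1220 - 1*(-3)**2 = -1220 - 1*9 = -1220 - 9 = -1229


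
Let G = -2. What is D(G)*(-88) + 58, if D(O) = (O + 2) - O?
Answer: -118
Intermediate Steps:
D(O) = 2 (D(O) = (2 + O) - O = 2)
D(G)*(-88) + 58 = 2*(-88) + 58 = -176 + 58 = -118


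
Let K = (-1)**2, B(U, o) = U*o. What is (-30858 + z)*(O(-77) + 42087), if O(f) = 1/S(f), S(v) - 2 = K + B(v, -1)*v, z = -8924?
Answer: -4960965795851/2963 ≈ -1.6743e+9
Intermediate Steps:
K = 1
S(v) = 3 - v**2 (S(v) = 2 + (1 + (v*(-1))*v) = 2 + (1 + (-v)*v) = 2 + (1 - v**2) = 3 - v**2)
O(f) = 1/(3 - f**2)
(-30858 + z)*(O(-77) + 42087) = (-30858 - 8924)*(1/(3 - 1*(-77)**2) + 42087) = -39782*(1/(3 - 1*5929) + 42087) = -39782*(1/(3 - 5929) + 42087) = -39782*(1/(-5926) + 42087) = -39782*(-1/5926 + 42087) = -39782*249407561/5926 = -4960965795851/2963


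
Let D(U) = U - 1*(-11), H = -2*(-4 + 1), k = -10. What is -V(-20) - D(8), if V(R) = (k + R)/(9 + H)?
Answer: -17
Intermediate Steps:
H = 6 (H = -2*(-3) = 6)
V(R) = -2/3 + R/15 (V(R) = (-10 + R)/(9 + 6) = (-10 + R)/15 = (-10 + R)*(1/15) = -2/3 + R/15)
D(U) = 11 + U (D(U) = U + 11 = 11 + U)
-V(-20) - D(8) = -(-2/3 + (1/15)*(-20)) - (11 + 8) = -(-2/3 - 4/3) - 1*19 = -1*(-2) - 19 = 2 - 19 = -17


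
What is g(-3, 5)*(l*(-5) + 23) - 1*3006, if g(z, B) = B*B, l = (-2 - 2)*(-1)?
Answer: -2931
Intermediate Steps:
l = 4 (l = -4*(-1) = 4)
g(z, B) = B²
g(-3, 5)*(l*(-5) + 23) - 1*3006 = 5²*(4*(-5) + 23) - 1*3006 = 25*(-20 + 23) - 3006 = 25*3 - 3006 = 75 - 3006 = -2931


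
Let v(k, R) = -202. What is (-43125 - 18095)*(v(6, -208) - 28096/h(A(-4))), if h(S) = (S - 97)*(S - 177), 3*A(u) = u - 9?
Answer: 8049190295/646 ≈ 1.2460e+7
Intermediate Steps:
A(u) = -3 + u/3 (A(u) = (u - 9)/3 = (-9 + u)/3 = -3 + u/3)
h(S) = (-177 + S)*(-97 + S) (h(S) = (-97 + S)*(-177 + S) = (-177 + S)*(-97 + S))
(-43125 - 18095)*(v(6, -208) - 28096/h(A(-4))) = (-43125 - 18095)*(-202 - 28096/(17169 + (-3 + (1/3)*(-4))**2 - 274*(-3 + (1/3)*(-4)))) = -61220*(-202 - 28096/(17169 + (-3 - 4/3)**2 - 274*(-3 - 4/3))) = -61220*(-202 - 28096/(17169 + (-13/3)**2 - 274*(-13/3))) = -61220*(-202 - 28096/(17169 + 169/9 + 3562/3)) = -61220*(-202 - 28096/165376/9) = -61220*(-202 - 28096*9/165376) = -61220*(-202 - 3951/2584) = -61220*(-525919/2584) = 8049190295/646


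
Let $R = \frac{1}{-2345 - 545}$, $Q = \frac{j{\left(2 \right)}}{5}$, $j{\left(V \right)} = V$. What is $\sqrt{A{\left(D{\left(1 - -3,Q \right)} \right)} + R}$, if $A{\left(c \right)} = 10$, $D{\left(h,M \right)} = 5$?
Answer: $\frac{39 \sqrt{190}}{170} \approx 3.1622$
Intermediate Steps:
$Q = \frac{2}{5} \approx 0.4$
$R = - \frac{1}{2890}$ ($R = \frac{1}{-2890} = - \frac{1}{2890} \approx -0.00034602$)
$\sqrt{A{\left(D{\left(1 - -3,Q \right)} \right)} + R} = \sqrt{10 - \frac{1}{2890}} = \sqrt{\frac{28899}{2890}} = \frac{39 \sqrt{190}}{170}$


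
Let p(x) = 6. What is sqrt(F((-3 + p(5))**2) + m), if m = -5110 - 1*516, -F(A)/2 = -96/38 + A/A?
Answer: 2*I*sqrt(507471)/19 ≈ 74.986*I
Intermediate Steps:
F(A) = 58/19 (F(A) = -2*(-96/38 + A/A) = -2*(-96*1/38 + 1) = -2*(-48/19 + 1) = -2*(-29/19) = 58/19)
m = -5626 (m = -5110 - 516 = -5626)
sqrt(F((-3 + p(5))**2) + m) = sqrt(58/19 - 5626) = sqrt(-106836/19) = 2*I*sqrt(507471)/19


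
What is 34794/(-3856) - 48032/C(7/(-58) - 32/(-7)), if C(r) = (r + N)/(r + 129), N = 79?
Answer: -5018058642733/65322568 ≈ -76820.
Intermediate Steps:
C(r) = (79 + r)/(129 + r) (C(r) = (r + 79)/(r + 129) = (79 + r)/(129 + r))
34794/(-3856) - 48032/C(7/(-58) - 32/(-7)) = 34794/(-3856) - 48032*(129 + (7/(-58) - 32/(-7)))/(79 + (7/(-58) - 32/(-7))) = 34794*(-1/3856) - 48032*(129 + (7*(-1/58) - 32*(-⅐)))/(79 + (7*(-1/58) - 32*(-⅐))) = -17397/1928 - 48032*(129 + (-7/58 + 32/7))/(79 + (-7/58 + 32/7)) = -17397/1928 - 48032*(129 + 1807/406)/(79 + 1807/406) = -17397/1928 - 48032/((33881/406)/(54181/406)) = -17397/1928 - 48032/((406/54181)*(33881/406)) = -17397/1928 - 48032/33881/54181 = -17397/1928 - 48032*54181/33881 = -17397/1928 - 2602421792/33881 = -5018058642733/65322568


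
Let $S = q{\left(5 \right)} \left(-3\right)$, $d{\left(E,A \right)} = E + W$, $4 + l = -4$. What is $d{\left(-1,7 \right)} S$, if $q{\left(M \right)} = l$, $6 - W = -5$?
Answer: $240$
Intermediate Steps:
$W = 11$ ($W = 6 - -5 = 6 + 5 = 11$)
$l = -8$ ($l = -4 - 4 = -8$)
$q{\left(M \right)} = -8$
$d{\left(E,A \right)} = 11 + E$ ($d{\left(E,A \right)} = E + 11 = 11 + E$)
$S = 24$ ($S = \left(-8\right) \left(-3\right) = 24$)
$d{\left(-1,7 \right)} S = \left(11 - 1\right) 24 = 10 \cdot 24 = 240$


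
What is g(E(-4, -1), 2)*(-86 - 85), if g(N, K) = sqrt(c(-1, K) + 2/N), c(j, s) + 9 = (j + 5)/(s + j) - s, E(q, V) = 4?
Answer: -171*I*sqrt(26)/2 ≈ -435.97*I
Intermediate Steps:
c(j, s) = -9 - s + (5 + j)/(j + s) (c(j, s) = -9 + ((j + 5)/(s + j) - s) = -9 + ((5 + j)/(j + s) - s) = -9 + (-s + (5 + j)/(j + s)) = -9 - s + (5 + j)/(j + s))
g(N, K) = sqrt(2/N + (13 - K**2 - 8*K)/(-1 + K)) (g(N, K) = sqrt((5 - K**2 - 9*K - 8*(-1) - 1*(-1)*K)/(-1 + K) + 2/N) = sqrt((5 - K**2 - 9*K + 8 + K)/(-1 + K) + 2/N) = sqrt((13 - K**2 - 8*K)/(-1 + K) + 2/N) = sqrt(2/N + (13 - K**2 - 8*K)/(-1 + K)))
g(E(-4, -1), 2)*(-86 - 85) = sqrt((-2 + 2*2 + 4*(13 - 1*2**2 - 8*2))/(4*(-1 + 2)))*(-86 - 85) = sqrt((1/4)*(-2 + 4 + 4*(13 - 1*4 - 16))/1)*(-171) = sqrt((1/4)*1*(-2 + 4 + 4*(13 - 4 - 16)))*(-171) = sqrt((1/4)*1*(-2 + 4 + 4*(-7)))*(-171) = sqrt((1/4)*1*(-2 + 4 - 28))*(-171) = sqrt((1/4)*1*(-26))*(-171) = sqrt(-13/2)*(-171) = (I*sqrt(26)/2)*(-171) = -171*I*sqrt(26)/2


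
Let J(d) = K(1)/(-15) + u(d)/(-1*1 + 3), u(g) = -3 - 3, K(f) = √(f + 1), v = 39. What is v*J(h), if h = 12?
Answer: -117 - 13*√2/5 ≈ -120.68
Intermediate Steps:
K(f) = √(1 + f)
u(g) = -6
J(d) = -3 - √2/15 (J(d) = √(1 + 1)/(-15) - 6/(-1*1 + 3) = √2*(-1/15) - 6/(-1 + 3) = -√2/15 - 6/2 = -√2/15 - 6*½ = -√2/15 - 3 = -3 - √2/15)
v*J(h) = 39*(-3 - √2/15) = -117 - 13*√2/5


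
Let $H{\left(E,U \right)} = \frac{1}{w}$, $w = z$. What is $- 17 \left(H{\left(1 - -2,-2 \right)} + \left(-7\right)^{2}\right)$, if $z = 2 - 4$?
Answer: $- \frac{1649}{2} \approx -824.5$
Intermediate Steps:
$z = -2$ ($z = 2 - 4 = -2$)
$w = -2$
$H{\left(E,U \right)} = - \frac{1}{2}$ ($H{\left(E,U \right)} = \frac{1}{-2} = - \frac{1}{2}$)
$- 17 \left(H{\left(1 - -2,-2 \right)} + \left(-7\right)^{2}\right) = - 17 \left(- \frac{1}{2} + \left(-7\right)^{2}\right) = - 17 \left(- \frac{1}{2} + 49\right) = \left(-17\right) \frac{97}{2} = - \frac{1649}{2}$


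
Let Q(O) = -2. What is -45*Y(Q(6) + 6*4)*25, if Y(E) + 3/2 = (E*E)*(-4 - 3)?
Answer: 7626375/2 ≈ 3.8132e+6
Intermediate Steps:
Y(E) = -3/2 - 7*E² (Y(E) = -3/2 + (E*E)*(-4 - 3) = -3/2 + E²*(-7) = -3/2 - 7*E²)
-45*Y(Q(6) + 6*4)*25 = -45*(-3/2 - 7*(-2 + 6*4)²)*25 = -45*(-3/2 - 7*(-2 + 24)²)*25 = -45*(-3/2 - 7*22²)*25 = -45*(-3/2 - 7*484)*25 = -45*(-3/2 - 3388)*25 = -45*(-6779/2)*25 = (305055/2)*25 = 7626375/2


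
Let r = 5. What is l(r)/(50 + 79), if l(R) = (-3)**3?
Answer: -9/43 ≈ -0.20930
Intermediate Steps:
l(R) = -27
l(r)/(50 + 79) = -27/(50 + 79) = -27/129 = (1/129)*(-27) = -9/43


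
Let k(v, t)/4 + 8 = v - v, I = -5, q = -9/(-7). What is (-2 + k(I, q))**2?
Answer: 1156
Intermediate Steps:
q = 9/7 (q = -9*(-1/7) = 9/7 ≈ 1.2857)
k(v, t) = -32 (k(v, t) = -32 + 4*(v - v) = -32 + 4*0 = -32 + 0 = -32)
(-2 + k(I, q))**2 = (-2 - 32)**2 = (-34)**2 = 1156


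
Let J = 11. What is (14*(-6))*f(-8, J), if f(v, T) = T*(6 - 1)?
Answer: -4620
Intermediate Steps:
f(v, T) = 5*T (f(v, T) = T*5 = 5*T)
(14*(-6))*f(-8, J) = (14*(-6))*(5*11) = -84*55 = -4620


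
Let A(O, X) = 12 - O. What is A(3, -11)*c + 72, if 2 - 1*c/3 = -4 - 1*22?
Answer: 828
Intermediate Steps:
c = 84 (c = 6 - 3*(-4 - 1*22) = 6 - 3*(-4 - 22) = 6 - 3*(-26) = 6 + 78 = 84)
A(3, -11)*c + 72 = (12 - 1*3)*84 + 72 = (12 - 3)*84 + 72 = 9*84 + 72 = 756 + 72 = 828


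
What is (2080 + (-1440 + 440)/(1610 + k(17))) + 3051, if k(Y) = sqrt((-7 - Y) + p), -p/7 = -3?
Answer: 13298470493/2592103 + 1000*I*sqrt(3)/2592103 ≈ 5130.4 + 0.0006682*I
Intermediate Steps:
p = 21 (p = -7*(-3) = 21)
k(Y) = sqrt(14 - Y) (k(Y) = sqrt((-7 - Y) + 21) = sqrt(14 - Y))
(2080 + (-1440 + 440)/(1610 + k(17))) + 3051 = (2080 + (-1440 + 440)/(1610 + sqrt(14 - 1*17))) + 3051 = (2080 - 1000/(1610 + sqrt(14 - 17))) + 3051 = (2080 - 1000/(1610 + sqrt(-3))) + 3051 = (2080 - 1000/(1610 + I*sqrt(3))) + 3051 = 5131 - 1000/(1610 + I*sqrt(3))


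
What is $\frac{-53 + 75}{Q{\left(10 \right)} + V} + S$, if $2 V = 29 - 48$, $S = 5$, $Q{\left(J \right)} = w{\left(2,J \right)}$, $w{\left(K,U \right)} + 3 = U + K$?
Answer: $-39$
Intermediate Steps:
$w{\left(K,U \right)} = -3 + K + U$ ($w{\left(K,U \right)} = -3 + \left(U + K\right) = -3 + \left(K + U\right) = -3 + K + U$)
$Q{\left(J \right)} = -1 + J$ ($Q{\left(J \right)} = -3 + 2 + J = -1 + J$)
$V = - \frac{19}{2}$ ($V = \frac{29 - 48}{2} = \frac{1}{2} \left(-19\right) = - \frac{19}{2} \approx -9.5$)
$\frac{-53 + 75}{Q{\left(10 \right)} + V} + S = \frac{-53 + 75}{\left(-1 + 10\right) - \frac{19}{2}} + 5 = \frac{1}{9 - \frac{19}{2}} \cdot 22 + 5 = \frac{1}{- \frac{1}{2}} \cdot 22 + 5 = \left(-2\right) 22 + 5 = -44 + 5 = -39$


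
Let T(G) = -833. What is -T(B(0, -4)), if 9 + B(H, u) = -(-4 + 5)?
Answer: 833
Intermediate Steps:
B(H, u) = -10 (B(H, u) = -9 - (-4 + 5) = -9 - 1*1 = -9 - 1 = -10)
-T(B(0, -4)) = -1*(-833) = 833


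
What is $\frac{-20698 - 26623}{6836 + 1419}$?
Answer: $- \frac{47321}{8255} \approx -5.7324$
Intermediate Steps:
$\frac{-20698 - 26623}{6836 + 1419} = - \frac{47321}{8255}$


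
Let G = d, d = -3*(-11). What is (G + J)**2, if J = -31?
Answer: 4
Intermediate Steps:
d = 33
G = 33
(G + J)**2 = (33 - 31)**2 = 2**2 = 4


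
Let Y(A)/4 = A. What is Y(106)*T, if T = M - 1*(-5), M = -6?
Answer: -424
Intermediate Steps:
T = -1 (T = -6 - 1*(-5) = -6 + 5 = -1)
Y(A) = 4*A
Y(106)*T = (4*106)*(-1) = 424*(-1) = -424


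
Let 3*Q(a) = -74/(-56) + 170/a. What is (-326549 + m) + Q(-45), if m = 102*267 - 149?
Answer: -226395403/756 ≈ -2.9947e+5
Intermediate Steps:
m = 27085 (m = 27234 - 149 = 27085)
Q(a) = 37/84 + 170/(3*a) (Q(a) = (-74/(-56) + 170/a)/3 = (-74*(-1/56) + 170/a)/3 = (37/28 + 170/a)/3 = 37/84 + 170/(3*a))
(-326549 + m) + Q(-45) = (-326549 + 27085) + (1/84)*(4760 + 37*(-45))/(-45) = -299464 + (1/84)*(-1/45)*(4760 - 1665) = -299464 + (1/84)*(-1/45)*3095 = -299464 - 619/756 = -226395403/756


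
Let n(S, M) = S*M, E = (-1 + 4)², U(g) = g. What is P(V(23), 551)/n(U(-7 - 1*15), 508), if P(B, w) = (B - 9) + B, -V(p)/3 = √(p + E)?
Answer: 9/11176 + 3*√2/1397 ≈ 0.0038423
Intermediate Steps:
E = 9 (E = 3² = 9)
V(p) = -3*√(9 + p) (V(p) = -3*√(p + 9) = -3*√(9 + p))
P(B, w) = -9 + 2*B (P(B, w) = (-9 + B) + B = -9 + 2*B)
n(S, M) = M*S
P(V(23), 551)/n(U(-7 - 1*15), 508) = (-9 + 2*(-3*√(9 + 23)))/((508*(-7 - 1*15))) = (-9 + 2*(-12*√2))/((508*(-7 - 15))) = (-9 + 2*(-12*√2))/((508*(-22))) = (-9 + 2*(-12*√2))/(-11176) = (-9 - 24*√2)*(-1/11176) = 9/11176 + 3*√2/1397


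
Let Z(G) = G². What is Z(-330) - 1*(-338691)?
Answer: 447591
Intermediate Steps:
Z(-330) - 1*(-338691) = (-330)² - 1*(-338691) = 108900 + 338691 = 447591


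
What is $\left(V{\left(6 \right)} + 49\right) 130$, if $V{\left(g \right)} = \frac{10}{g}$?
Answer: $\frac{19760}{3} \approx 6586.7$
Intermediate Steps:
$\left(V{\left(6 \right)} + 49\right) 130 = \left(\frac{10}{6} + 49\right) 130 = \left(10 \cdot \frac{1}{6} + 49\right) 130 = \left(\frac{5}{3} + 49\right) 130 = \frac{152}{3} \cdot 130 = \frac{19760}{3}$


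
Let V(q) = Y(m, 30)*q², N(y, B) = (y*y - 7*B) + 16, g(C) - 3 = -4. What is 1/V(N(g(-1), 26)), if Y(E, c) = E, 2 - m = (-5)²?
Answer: -1/626175 ≈ -1.5970e-6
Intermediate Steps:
g(C) = -1 (g(C) = 3 - 4 = -1)
m = -23 (m = 2 - 1*(-5)² = 2 - 1*25 = 2 - 25 = -23)
N(y, B) = 16 + y² - 7*B (N(y, B) = (y² - 7*B) + 16 = 16 + y² - 7*B)
V(q) = -23*q²
1/V(N(g(-1), 26)) = 1/(-23*(16 + (-1)² - 7*26)²) = 1/(-23*(16 + 1 - 182)²) = 1/(-23*(-165)²) = 1/(-23*27225) = 1/(-626175) = -1/626175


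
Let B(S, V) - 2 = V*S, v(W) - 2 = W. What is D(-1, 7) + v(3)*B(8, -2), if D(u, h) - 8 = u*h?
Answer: -69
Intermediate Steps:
D(u, h) = 8 + h*u (D(u, h) = 8 + u*h = 8 + h*u)
v(W) = 2 + W
B(S, V) = 2 + S*V (B(S, V) = 2 + V*S = 2 + S*V)
D(-1, 7) + v(3)*B(8, -2) = (8 + 7*(-1)) + (2 + 3)*(2 + 8*(-2)) = (8 - 7) + 5*(2 - 16) = 1 + 5*(-14) = 1 - 70 = -69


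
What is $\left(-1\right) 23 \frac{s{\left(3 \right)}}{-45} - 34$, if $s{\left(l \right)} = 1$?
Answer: $- \frac{1507}{45} \approx -33.489$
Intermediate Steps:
$\left(-1\right) 23 \frac{s{\left(3 \right)}}{-45} - 34 = \left(-1\right) 23 \cdot 1 \frac{1}{-45} - 34 = - 23 \cdot 1 \left(- \frac{1}{45}\right) - 34 = \left(-23\right) \left(- \frac{1}{45}\right) - 34 = \frac{23}{45} - 34 = - \frac{1507}{45}$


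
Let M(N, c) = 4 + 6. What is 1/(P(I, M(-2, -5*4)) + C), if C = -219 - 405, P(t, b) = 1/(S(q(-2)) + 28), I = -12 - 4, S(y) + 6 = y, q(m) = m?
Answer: -20/12479 ≈ -0.0016027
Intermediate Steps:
S(y) = -6 + y
M(N, c) = 10
I = -16
P(t, b) = 1/20 (P(t, b) = 1/((-6 - 2) + 28) = 1/(-8 + 28) = 1/20)
C = -624
1/(P(I, M(-2, -5*4)) + C) = 1/(1/20 - 624) = 1/(-12479/20) = -20/12479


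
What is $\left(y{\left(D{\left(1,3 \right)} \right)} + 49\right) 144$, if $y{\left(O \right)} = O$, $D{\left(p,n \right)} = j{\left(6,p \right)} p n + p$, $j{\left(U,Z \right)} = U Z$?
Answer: $9792$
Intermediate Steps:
$D{\left(p,n \right)} = p + 6 n p^{2}$ ($D{\left(p,n \right)} = 6 p p n + p = 6 p^{2} n + p = 6 n p^{2} + p = p + 6 n p^{2}$)
$\left(y{\left(D{\left(1,3 \right)} \right)} + 49\right) 144 = \left(1 \left(1 + 6 \cdot 3 \cdot 1\right) + 49\right) 144 = \left(1 \left(1 + 18\right) + 49\right) 144 = \left(1 \cdot 19 + 49\right) 144 = \left(19 + 49\right) 144 = 68 \cdot 144 = 9792$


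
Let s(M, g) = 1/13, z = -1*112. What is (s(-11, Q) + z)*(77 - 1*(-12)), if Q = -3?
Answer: -129495/13 ≈ -9961.2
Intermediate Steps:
z = -112
s(M, g) = 1/13
(s(-11, Q) + z)*(77 - 1*(-12)) = (1/13 - 112)*(77 - 1*(-12)) = -1455*(77 + 12)/13 = -1455/13*89 = -129495/13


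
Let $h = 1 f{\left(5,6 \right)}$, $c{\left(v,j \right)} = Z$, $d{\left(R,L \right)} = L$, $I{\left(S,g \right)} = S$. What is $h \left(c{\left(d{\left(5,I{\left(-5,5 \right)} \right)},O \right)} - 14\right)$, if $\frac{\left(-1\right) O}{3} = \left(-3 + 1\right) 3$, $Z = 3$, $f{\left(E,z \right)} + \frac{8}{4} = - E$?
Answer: $77$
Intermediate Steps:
$f{\left(E,z \right)} = -2 - E$
$O = 18$ ($O = - 3 \left(-3 + 1\right) 3 = - 3 \left(\left(-2\right) 3\right) = \left(-3\right) \left(-6\right) = 18$)
$c{\left(v,j \right)} = 3$
$h = -7$ ($h = 1 \left(-2 - 5\right) = 1 \left(-7\right) = -7$)
$h \left(c{\left(d{\left(5,I{\left(-5,5 \right)} \right)},O \right)} - 14\right) = - 7 \left(3 - 14\right) = \left(-7\right) \left(-11\right) = 77$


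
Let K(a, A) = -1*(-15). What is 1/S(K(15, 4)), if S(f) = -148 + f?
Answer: -1/133 ≈ -0.0075188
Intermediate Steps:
K(a, A) = 15
1/S(K(15, 4)) = 1/(-148 + 15) = 1/(-133) = -1/133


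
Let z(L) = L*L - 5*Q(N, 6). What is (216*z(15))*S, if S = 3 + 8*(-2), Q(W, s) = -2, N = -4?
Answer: -659880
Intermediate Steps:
z(L) = 10 + L² (z(L) = L*L - 5*(-2) = L² + 10 = 10 + L²)
S = -13 (S = 3 - 16 = -13)
(216*z(15))*S = (216*(10 + 15²))*(-13) = (216*(10 + 225))*(-13) = (216*235)*(-13) = 50760*(-13) = -659880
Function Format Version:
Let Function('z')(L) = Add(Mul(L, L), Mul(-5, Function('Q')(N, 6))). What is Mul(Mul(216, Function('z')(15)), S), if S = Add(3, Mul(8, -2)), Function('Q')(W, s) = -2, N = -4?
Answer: -659880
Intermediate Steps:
Function('z')(L) = Add(10, Pow(L, 2)) (Function('z')(L) = Add(Mul(L, L), Mul(-5, -2)) = Add(Pow(L, 2), 10) = Add(10, Pow(L, 2)))
S = -13 (S = Add(3, -16) = -13)
Mul(Mul(216, Function('z')(15)), S) = Mul(Mul(216, Add(10, Pow(15, 2))), -13) = Mul(Mul(216, Add(10, 225)), -13) = Mul(Mul(216, 235), -13) = Mul(50760, -13) = -659880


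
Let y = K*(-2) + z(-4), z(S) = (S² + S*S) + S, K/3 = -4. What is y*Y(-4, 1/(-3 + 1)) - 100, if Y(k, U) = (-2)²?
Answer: 108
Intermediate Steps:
K = -12 (K = 3*(-4) = -12)
Y(k, U) = 4
z(S) = S + 2*S² (z(S) = (S² + S²) + S = 2*S² + S = S + 2*S²)
y = 52 (y = -12*(-2) - 4*(1 + 2*(-4)) = 24 - 4*(1 - 8) = 24 - 4*(-7) = 24 + 28 = 52)
y*Y(-4, 1/(-3 + 1)) - 100 = 52*4 - 100 = 208 - 100 = 108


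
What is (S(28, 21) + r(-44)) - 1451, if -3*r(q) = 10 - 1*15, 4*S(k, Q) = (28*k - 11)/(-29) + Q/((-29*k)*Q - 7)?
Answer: -308699120/212019 ≈ -1456.0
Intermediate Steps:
S(k, Q) = 11/116 - 7*k/29 + Q/(4*(-7 - 29*Q*k)) (S(k, Q) = ((28*k - 11)/(-29) + Q/((-29*k)*Q - 7))/4 = ((-11 + 28*k)*(-1/29) + Q/(-29*Q*k - 7))/4 = ((11/29 - 28*k/29) + Q/(-7 - 29*Q*k))/4 = (11/29 - 28*k/29 + Q/(-7 - 29*Q*k))/4 = 11/116 - 7*k/29 + Q/(4*(-7 - 29*Q*k)))
r(q) = 5/3 (r(q) = -(10 - 1*15)/3 = -(10 - 15)/3 = -⅓*(-5) = 5/3)
(S(28, 21) + r(-44)) - 1451 = ((77 - 196*28 - 29*21 - 812*21*28² + 319*21*28)/(116*(7 + 29*21*28)) + 5/3) - 1451 = ((77 - 5488 - 609 - 812*21*784 + 187572)/(116*(7 + 17052)) + 5/3) - 1451 = ((1/116)*(77 - 5488 - 609 - 13368768 + 187572)/17059 + 5/3) - 1451 = ((1/116)*(1/17059)*(-13187216) + 5/3) - 1451 = (-470972/70673 + 5/3) - 1451 = -1059551/212019 - 1451 = -308699120/212019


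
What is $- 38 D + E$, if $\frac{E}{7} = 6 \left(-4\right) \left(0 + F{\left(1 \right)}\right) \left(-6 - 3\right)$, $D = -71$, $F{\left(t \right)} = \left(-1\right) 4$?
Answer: $-3350$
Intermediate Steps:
$F{\left(t \right)} = -4$
$E = -6048$ ($E = 7 \cdot 6 \left(-4\right) \left(0 - 4\right) \left(-6 - 3\right) = 7 \left(-24\right) \left(-4\right) \left(-9\right) = 7 \cdot 96 \left(-9\right) = 7 \left(-864\right) = -6048$)
$- 38 D + E = \left(-38\right) \left(-71\right) - 6048 = 2698 - 6048 = -3350$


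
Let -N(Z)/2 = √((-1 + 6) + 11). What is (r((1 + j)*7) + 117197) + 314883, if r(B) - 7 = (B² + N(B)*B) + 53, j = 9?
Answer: 436480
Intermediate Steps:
N(Z) = -8 (N(Z) = -2*√((-1 + 6) + 11) = -2*√(5 + 11) = -2*√16 = -2*4 = -8)
r(B) = 60 + B² - 8*B (r(B) = 7 + ((B² - 8*B) + 53) = 7 + (53 + B² - 8*B) = 60 + B² - 8*B)
(r((1 + j)*7) + 117197) + 314883 = ((60 + ((1 + 9)*7)² - 8*(1 + 9)*7) + 117197) + 314883 = ((60 + (10*7)² - 80*7) + 117197) + 314883 = ((60 + 70² - 8*70) + 117197) + 314883 = ((60 + 4900 - 560) + 117197) + 314883 = (4400 + 117197) + 314883 = 121597 + 314883 = 436480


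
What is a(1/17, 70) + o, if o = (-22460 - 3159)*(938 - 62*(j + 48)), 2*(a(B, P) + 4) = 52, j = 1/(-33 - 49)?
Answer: 2139879115/41 ≈ 5.2192e+7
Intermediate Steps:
j = -1/82 (j = 1/(-82) = -1/82 ≈ -0.012195)
a(B, P) = 22 (a(B, P) = -4 + (½)*52 = -4 + 26 = 22)
o = 2139878213/41 (o = (-22460 - 3159)*(938 - 62*(-1/82 + 48)) = -25619*(938 - 62*3935/82) = -25619*(938 - 121985/41) = -25619*(-83527/41) = 2139878213/41 ≈ 5.2192e+7)
a(1/17, 70) + o = 22 + 2139878213/41 = 2139879115/41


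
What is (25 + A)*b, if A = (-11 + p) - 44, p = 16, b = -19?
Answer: 266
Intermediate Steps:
A = -39 (A = (-11 + 16) - 44 = 5 - 44 = -39)
(25 + A)*b = (25 - 39)*(-19) = -14*(-19) = 266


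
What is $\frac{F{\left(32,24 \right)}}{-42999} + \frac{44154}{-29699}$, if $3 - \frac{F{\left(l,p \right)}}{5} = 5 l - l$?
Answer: $- \frac{1880015971}{1277027301} \approx -1.4722$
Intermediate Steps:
$F{\left(l,p \right)} = 15 - 20 l$ ($F{\left(l,p \right)} = 15 - 5 \left(5 l - l\right) = 15 - 5 \cdot 4 l = 15 - 20 l$)
$\frac{F{\left(32,24 \right)}}{-42999} + \frac{44154}{-29699} = \frac{15 - 640}{-42999} + \frac{44154}{-29699} = \left(15 - 640\right) \left(- \frac{1}{42999}\right) + 44154 \left(- \frac{1}{29699}\right) = \left(-625\right) \left(- \frac{1}{42999}\right) - \frac{44154}{29699} = \frac{625}{42999} - \frac{44154}{29699} = - \frac{1880015971}{1277027301}$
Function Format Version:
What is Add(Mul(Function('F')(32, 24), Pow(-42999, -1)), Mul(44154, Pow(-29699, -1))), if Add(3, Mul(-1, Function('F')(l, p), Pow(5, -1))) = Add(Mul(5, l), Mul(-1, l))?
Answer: Rational(-1880015971, 1277027301) ≈ -1.4722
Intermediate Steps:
Function('F')(l, p) = Add(15, Mul(-20, l)) (Function('F')(l, p) = Add(15, Mul(-5, Add(Mul(5, l), Mul(-1, l)))) = Add(15, Mul(-5, Mul(4, l))) = Add(15, Mul(-20, l)))
Add(Mul(Function('F')(32, 24), Pow(-42999, -1)), Mul(44154, Pow(-29699, -1))) = Add(Mul(Add(15, Mul(-20, 32)), Pow(-42999, -1)), Mul(44154, Pow(-29699, -1))) = Add(Mul(Add(15, -640), Rational(-1, 42999)), Mul(44154, Rational(-1, 29699))) = Add(Mul(-625, Rational(-1, 42999)), Rational(-44154, 29699)) = Add(Rational(625, 42999), Rational(-44154, 29699)) = Rational(-1880015971, 1277027301)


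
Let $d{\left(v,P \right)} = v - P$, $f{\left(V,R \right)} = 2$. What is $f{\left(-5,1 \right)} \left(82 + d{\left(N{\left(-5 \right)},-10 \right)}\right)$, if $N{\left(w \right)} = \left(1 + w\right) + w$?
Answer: $166$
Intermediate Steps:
$N{\left(w \right)} = 1 + 2 w$
$f{\left(-5,1 \right)} \left(82 + d{\left(N{\left(-5 \right)},-10 \right)}\right) = 2 \left(82 + \left(\left(1 + 2 \left(-5\right)\right) - -10\right)\right) = 2 \left(82 + \left(\left(1 - 10\right) + 10\right)\right) = 2 \left(82 + \left(-9 + 10\right)\right) = 2 \left(82 + 1\right) = 2 \cdot 83 = 166$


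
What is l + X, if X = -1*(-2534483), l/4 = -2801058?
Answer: -8669749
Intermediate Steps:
l = -11204232 (l = 4*(-2801058) = -11204232)
X = 2534483
l + X = -11204232 + 2534483 = -8669749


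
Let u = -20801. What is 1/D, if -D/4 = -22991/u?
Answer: -20801/91964 ≈ -0.22619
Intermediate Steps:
D = -91964/20801 (D = -(-91964)/(-20801) = -(-91964)*(-1)/20801 = -4*22991/20801 = -91964/20801 ≈ -4.4211)
1/D = 1/(-91964/20801) = -20801/91964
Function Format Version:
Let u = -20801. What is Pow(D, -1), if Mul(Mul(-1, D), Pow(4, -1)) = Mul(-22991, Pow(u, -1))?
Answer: Rational(-20801, 91964) ≈ -0.22619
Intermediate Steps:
D = Rational(-91964, 20801) (D = Mul(-4, Mul(-22991, Pow(-20801, -1))) = Mul(-4, Mul(-22991, Rational(-1, 20801))) = Mul(-4, Rational(22991, 20801)) = Rational(-91964, 20801) ≈ -4.4211)
Pow(D, -1) = Pow(Rational(-91964, 20801), -1) = Rational(-20801, 91964)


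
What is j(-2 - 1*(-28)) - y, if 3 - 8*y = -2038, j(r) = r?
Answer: -1833/8 ≈ -229.13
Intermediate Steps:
y = 2041/8 (y = 3/8 - ⅛*(-2038) = 3/8 + 1019/4 = 2041/8 ≈ 255.13)
j(-2 - 1*(-28)) - y = (-2 - 1*(-28)) - 1*2041/8 = (-2 + 28) - 2041/8 = 26 - 2041/8 = -1833/8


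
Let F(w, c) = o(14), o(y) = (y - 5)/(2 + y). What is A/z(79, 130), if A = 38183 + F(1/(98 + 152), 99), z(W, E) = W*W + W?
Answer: 610937/101120 ≈ 6.0417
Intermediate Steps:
z(W, E) = W + W² (z(W, E) = W² + W = W + W²)
o(y) = (-5 + y)/(2 + y)
F(w, c) = 9/16 (F(w, c) = (-5 + 14)/(2 + 14) = 9/16)
A = 610937/16 (A = 38183 + 9/16 = 610937/16 ≈ 38184.)
A/z(79, 130) = 610937/(16*((79*(1 + 79)))) = 610937/(16*((79*80))) = (610937/16)/6320 = (610937/16)*(1/6320) = 610937/101120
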